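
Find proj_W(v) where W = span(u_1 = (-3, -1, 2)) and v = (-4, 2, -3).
proj_W(v) = (-6/7, -2/7, 4/7)

Set up U = [u_1 | ... | u_1] ∈ R^(3×1). The projector onto W = col(U) is P = U (U^T U)^(-1) U^T.
Compute U^T U =
  [14],
and U^T v = (4).
Solve U^T U · c = U^T v for the coefficients: c = (2/7). The projection is proj_W(v) = U c.
Check: (v - proj_W(v)) · u_1 = 0  (should be 0).
Result: proj_W(v) = (-6/7, -2/7, 4/7).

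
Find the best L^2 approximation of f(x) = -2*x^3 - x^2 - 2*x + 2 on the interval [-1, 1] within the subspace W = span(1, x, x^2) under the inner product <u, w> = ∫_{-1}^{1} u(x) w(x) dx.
g(x) = -x^2 - 16*x/5 + 2

The best approximation g ∈ W is the orthogonal projection of f onto W. Writing g = a_0 + a_1 x + a_2 x^2, the coefficients solve the normal equations G · a = b where
  G_{ij} = <φ_i, φ_j> and b_i = <f, φ_i>, with φ_0 = 1, φ_1 = x, φ_2 = x^2.
G =
  [2, 0, 2/3]
  [0, 2/3, 0]
  [2/3, 0, 2/5],
b = (10/3, -32/15, 14/15).
Solving gives a_0 = 2, a_1 = -16/5, a_2 = -1, so
  g(x) = -x^2 - 16*x/5 + 2.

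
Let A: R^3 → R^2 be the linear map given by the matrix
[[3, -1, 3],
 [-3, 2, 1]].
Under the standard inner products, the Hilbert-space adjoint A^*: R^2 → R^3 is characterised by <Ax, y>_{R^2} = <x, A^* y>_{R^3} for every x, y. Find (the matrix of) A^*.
A^* = A^T =
[[3, -3],
 [-1, 2],
 [3, 1]]

For real matrices with standard dot products, the defining identity <Ax, y> = <x, A^* y> gives (Ax)^T y = x^T (A^*) y, i.e. x^T A^T y = x^T (A^*) y. Since this holds for all x, y, we must have A^* = A^T. Therefore
A^* =
[[3, -3],
 [-1, 2],
 [3, 1]].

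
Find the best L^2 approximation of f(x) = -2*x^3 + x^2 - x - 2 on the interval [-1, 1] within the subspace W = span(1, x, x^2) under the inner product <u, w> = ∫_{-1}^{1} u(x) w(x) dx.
g(x) = x^2 - 11*x/5 - 2

The best approximation g ∈ W is the orthogonal projection of f onto W. Writing g = a_0 + a_1 x + a_2 x^2, the coefficients solve the normal equations G · a = b where
  G_{ij} = <φ_i, φ_j> and b_i = <f, φ_i>, with φ_0 = 1, φ_1 = x, φ_2 = x^2.
G =
  [2, 0, 2/3]
  [0, 2/3, 0]
  [2/3, 0, 2/5],
b = (-10/3, -22/15, -14/15).
Solving gives a_0 = -2, a_1 = -11/5, a_2 = 1, so
  g(x) = x^2 - 11*x/5 - 2.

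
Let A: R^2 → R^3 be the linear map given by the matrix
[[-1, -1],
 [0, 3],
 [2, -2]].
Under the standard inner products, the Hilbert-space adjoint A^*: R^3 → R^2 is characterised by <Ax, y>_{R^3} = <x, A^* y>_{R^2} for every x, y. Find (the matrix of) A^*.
A^* = A^T =
[[-1, 0, 2],
 [-1, 3, -2]]

For real matrices with standard dot products, the defining identity <Ax, y> = <x, A^* y> gives (Ax)^T y = x^T (A^*) y, i.e. x^T A^T y = x^T (A^*) y. Since this holds for all x, y, we must have A^* = A^T. Therefore
A^* =
[[-1, 0, 2],
 [-1, 3, -2]].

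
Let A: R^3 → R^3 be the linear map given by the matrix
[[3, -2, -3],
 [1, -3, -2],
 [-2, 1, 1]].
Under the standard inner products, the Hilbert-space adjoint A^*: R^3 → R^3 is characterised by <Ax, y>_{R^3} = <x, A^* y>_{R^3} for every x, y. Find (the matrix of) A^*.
A^* = A^T =
[[3, 1, -2],
 [-2, -3, 1],
 [-3, -2, 1]]

For real matrices with standard dot products, the defining identity <Ax, y> = <x, A^* y> gives (Ax)^T y = x^T (A^*) y, i.e. x^T A^T y = x^T (A^*) y. Since this holds for all x, y, we must have A^* = A^T. Therefore
A^* =
[[3, 1, -2],
 [-2, -3, 1],
 [-3, -2, 1]].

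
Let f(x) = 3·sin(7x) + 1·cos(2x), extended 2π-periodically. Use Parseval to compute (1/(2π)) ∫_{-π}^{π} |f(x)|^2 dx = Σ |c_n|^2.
Σ |c_n|^2 = 5

Expand |f|^2 and use orthogonality of {sin(nx), cos(mx)} on [-π, π]:
  ∫_{-π}^{π} sin(nx)^2 dx = π, ∫ cos(mx)^2 dx = π, and cross terms integrate to 0.
So ∫_{-π}^{π} f(x)^2 dx = 3^2 · π + 1^2 · π = (9 + 1)π.
Divide by 2π: (9 + 1)/2 = 5.
By Parseval, this equals Σ |c_n|^2.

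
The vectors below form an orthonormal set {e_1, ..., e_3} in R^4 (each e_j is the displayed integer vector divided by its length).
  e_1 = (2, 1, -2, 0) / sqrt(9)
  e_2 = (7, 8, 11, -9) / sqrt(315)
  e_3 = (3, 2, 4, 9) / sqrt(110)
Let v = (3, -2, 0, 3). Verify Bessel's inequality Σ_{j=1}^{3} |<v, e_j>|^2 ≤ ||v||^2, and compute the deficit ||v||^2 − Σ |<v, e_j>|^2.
Σ |<v, e_j>|^2 = 972/77; ||v||^2 = 22; deficit = 722/77

Write each e_j = u_j / sqrt(<u_j, u_j>) where u_j is the displayed integer vector. Then <v, e_j> = <v, u_j> / sqrt(<u_j, u_j>), so |<v, e_j>|^2 = <v, u_j>^2 / <u_j, u_j>.
Coefficients: <v, e_1> = 4/sqrt(9), <v, e_2> = -22/sqrt(315), <v, e_3> = 32/sqrt(110).
Square and sum: Σ |<v, e_j>|^2 = 972/77.
Compute ||v||^2 = v·v = 22.
Deficit = 22 − 972/77 = 722/77 ≥ 0, confirming Bessel's inequality. (The deficit equals ||v − Σ <v,e_j> e_j||^2, the squared distance from v to span{e_j}.)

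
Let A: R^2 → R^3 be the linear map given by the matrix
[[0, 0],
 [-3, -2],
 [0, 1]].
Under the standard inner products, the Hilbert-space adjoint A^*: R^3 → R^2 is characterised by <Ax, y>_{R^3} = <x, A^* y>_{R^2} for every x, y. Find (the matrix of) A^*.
A^* = A^T =
[[0, -3, 0],
 [0, -2, 1]]

For real matrices with standard dot products, the defining identity <Ax, y> = <x, A^* y> gives (Ax)^T y = x^T (A^*) y, i.e. x^T A^T y = x^T (A^*) y. Since this holds for all x, y, we must have A^* = A^T. Therefore
A^* =
[[0, -3, 0],
 [0, -2, 1]].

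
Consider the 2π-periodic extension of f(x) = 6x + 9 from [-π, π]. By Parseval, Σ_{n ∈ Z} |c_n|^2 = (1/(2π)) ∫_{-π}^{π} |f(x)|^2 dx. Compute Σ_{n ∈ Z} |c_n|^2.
Σ |c_n|^2 = 12π^2 + 81

Expand and integrate term by term over [-π, π]:
  ∫ (6x)^2 dx = 36·(2π^3/3); ∫ 2·6·(9)·x dx = 0 (odd integrand); ∫ 9^2 dx = 81·2π.
So (1/(2π)) ∫_{-π}^{π} (6x + 9)^2 dx = 36π^2/3 + 81 = 12π^2 + 81.
Parseval ⇒ Σ |c_n|^2 = 12π^2 + 81.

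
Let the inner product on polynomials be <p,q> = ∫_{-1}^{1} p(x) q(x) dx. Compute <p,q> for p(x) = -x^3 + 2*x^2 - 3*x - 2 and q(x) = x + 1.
<p,q> = -76/15

Expand the product: p(x)·q(x) = -x^4 + x^3 - x^2 - 5*x - 2.
∫_{-1}^{1} of each monomial x^k gives [2/(k+1) if k even, 0 if k odd]. Integrating term-by-term (or equivalently evaluating the antiderivative F(x) = -x^5/5 + x^4/4 - x^3/3 - 5*x^2/2 - 2*x at the endpoints):
  F(1) − F(−1) = -287/60 − (17/60) = -76/15.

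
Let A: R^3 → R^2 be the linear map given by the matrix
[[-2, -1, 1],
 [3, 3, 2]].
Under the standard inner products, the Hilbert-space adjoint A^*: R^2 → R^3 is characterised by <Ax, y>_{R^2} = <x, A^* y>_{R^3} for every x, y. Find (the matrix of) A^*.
A^* = A^T =
[[-2, 3],
 [-1, 3],
 [1, 2]]

For real matrices with standard dot products, the defining identity <Ax, y> = <x, A^* y> gives (Ax)^T y = x^T (A^*) y, i.e. x^T A^T y = x^T (A^*) y. Since this holds for all x, y, we must have A^* = A^T. Therefore
A^* =
[[-2, 3],
 [-1, 3],
 [1, 2]].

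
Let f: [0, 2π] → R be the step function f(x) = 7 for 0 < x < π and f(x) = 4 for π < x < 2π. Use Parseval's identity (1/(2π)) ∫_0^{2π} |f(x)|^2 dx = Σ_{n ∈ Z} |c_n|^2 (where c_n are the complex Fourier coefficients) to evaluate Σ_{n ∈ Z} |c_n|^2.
Σ |c_n|^2 = 65/2

Parseval equates the L^2 energy of f (normalised by 1/(2π)) with the ℓ^2 sum of its Fourier coefficients: (1/(2π)) ∫_0^{2π} |f|^2 = Σ |c_n|^2.
Compute the left side: (1/(2π)) [∫_0^π 7^2 dx + ∫_π^{2π} 4^2 dx] = (1/(2π)) · (49π + 16π) = (49 + 16)/2 = 65/2.
So Σ_{n ∈ Z} |c_n|^2 = 65/2.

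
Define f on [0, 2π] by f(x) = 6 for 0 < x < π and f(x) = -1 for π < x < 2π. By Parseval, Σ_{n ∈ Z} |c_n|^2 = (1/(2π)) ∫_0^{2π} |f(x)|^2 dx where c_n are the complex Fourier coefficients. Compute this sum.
Σ |c_n|^2 = 37/2

Parseval equates the L^2 energy of f (normalised by 1/(2π)) with the ℓ^2 sum of its Fourier coefficients: (1/(2π)) ∫_0^{2π} |f|^2 = Σ |c_n|^2.
Compute the left side: (1/(2π)) [∫_0^π 6^2 dx + ∫_π^{2π} (-1)^2 dx] = (1/(2π)) · (36π + 1π) = (36 + 1)/2 = 37/2.
So Σ_{n ∈ Z} |c_n|^2 = 37/2.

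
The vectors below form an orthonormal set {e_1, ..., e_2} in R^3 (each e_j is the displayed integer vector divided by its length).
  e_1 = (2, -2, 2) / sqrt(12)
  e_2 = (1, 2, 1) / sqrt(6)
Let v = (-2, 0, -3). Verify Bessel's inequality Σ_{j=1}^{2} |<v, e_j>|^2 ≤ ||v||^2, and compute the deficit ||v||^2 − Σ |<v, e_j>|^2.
Σ |<v, e_j>|^2 = 25/2; ||v||^2 = 13; deficit = 1/2

Write each e_j = u_j / sqrt(<u_j, u_j>) where u_j is the displayed integer vector. Then <v, e_j> = <v, u_j> / sqrt(<u_j, u_j>), so |<v, e_j>|^2 = <v, u_j>^2 / <u_j, u_j>.
Coefficients: <v, e_1> = -10/sqrt(12), <v, e_2> = -5/sqrt(6).
Square and sum: Σ |<v, e_j>|^2 = 25/2.
Compute ||v||^2 = v·v = 13.
Deficit = 13 − 25/2 = 1/2 ≥ 0, confirming Bessel's inequality. (The deficit equals ||v − Σ <v,e_j> e_j||^2, the squared distance from v to span{e_j}.)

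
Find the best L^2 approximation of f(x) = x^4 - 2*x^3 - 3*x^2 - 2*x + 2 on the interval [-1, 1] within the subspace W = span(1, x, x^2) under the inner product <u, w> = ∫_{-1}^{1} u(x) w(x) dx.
g(x) = -15*x^2/7 - 16*x/5 + 67/35

The best approximation g ∈ W is the orthogonal projection of f onto W. Writing g = a_0 + a_1 x + a_2 x^2, the coefficients solve the normal equations G · a = b where
  G_{ij} = <φ_i, φ_j> and b_i = <f, φ_i>, with φ_0 = 1, φ_1 = x, φ_2 = x^2.
G =
  [2, 0, 2/3]
  [0, 2/3, 0]
  [2/3, 0, 2/5],
b = (12/5, -32/15, 44/105).
Solving gives a_0 = 67/35, a_1 = -16/5, a_2 = -15/7, so
  g(x) = -15*x^2/7 - 16*x/5 + 67/35.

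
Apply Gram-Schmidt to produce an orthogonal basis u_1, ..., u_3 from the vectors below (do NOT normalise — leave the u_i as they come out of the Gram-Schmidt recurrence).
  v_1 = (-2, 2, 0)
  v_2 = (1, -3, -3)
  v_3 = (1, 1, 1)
Orthogonal basis:
  u_1 = (-2, 2, 0)
  u_2 = (-1, -1, -3)
  u_3 = (6/11, 6/11, -4/11)

Apply the Gram-Schmidt recurrence
  u_1 = v_1
  u_i = v_i − Σ_{j<i} ((v_i · u_j) / (u_j · u_j)) · u_j.

Step by step this gives:
  u_1 = (-2, 2, 0)
  u_2 = (-1, -1, -3)
  u_3 = (6/11, 6/11, -4/11)

Orthogonality check:
  u_2 · u_1 = 0 (should be 0)
  u_3 · u_1 = 0 (should be 0)
  u_3 · u_2 = 0 (should be 0)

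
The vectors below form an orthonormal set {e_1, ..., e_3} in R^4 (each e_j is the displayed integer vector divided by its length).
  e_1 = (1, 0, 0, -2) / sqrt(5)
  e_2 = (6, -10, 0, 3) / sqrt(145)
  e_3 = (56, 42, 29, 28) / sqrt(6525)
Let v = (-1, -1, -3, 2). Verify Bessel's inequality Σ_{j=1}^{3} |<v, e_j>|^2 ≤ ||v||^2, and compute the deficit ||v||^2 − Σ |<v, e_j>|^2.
Σ |<v, e_j>|^2 = 206/25; ||v||^2 = 15; deficit = 169/25

Write each e_j = u_j / sqrt(<u_j, u_j>) where u_j is the displayed integer vector. Then <v, e_j> = <v, u_j> / sqrt(<u_j, u_j>), so |<v, e_j>|^2 = <v, u_j>^2 / <u_j, u_j>.
Coefficients: <v, e_1> = -5/sqrt(5), <v, e_2> = 10/sqrt(145), <v, e_3> = -129/sqrt(6525).
Square and sum: Σ |<v, e_j>|^2 = 206/25.
Compute ||v||^2 = v·v = 15.
Deficit = 15 − 206/25 = 169/25 ≥ 0, confirming Bessel's inequality. (The deficit equals ||v − Σ <v,e_j> e_j||^2, the squared distance from v to span{e_j}.)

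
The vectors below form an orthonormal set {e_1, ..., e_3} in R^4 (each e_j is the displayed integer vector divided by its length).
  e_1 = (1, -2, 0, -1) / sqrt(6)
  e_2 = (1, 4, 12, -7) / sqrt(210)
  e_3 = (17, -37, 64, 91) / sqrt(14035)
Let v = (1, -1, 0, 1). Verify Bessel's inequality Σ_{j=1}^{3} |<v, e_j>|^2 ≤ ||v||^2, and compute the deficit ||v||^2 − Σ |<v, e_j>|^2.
Σ |<v, e_j>|^2 = 1059/401; ||v||^2 = 3; deficit = 144/401

Write each e_j = u_j / sqrt(<u_j, u_j>) where u_j is the displayed integer vector. Then <v, e_j> = <v, u_j> / sqrt(<u_j, u_j>), so |<v, e_j>|^2 = <v, u_j>^2 / <u_j, u_j>.
Coefficients: <v, e_1> = 2/sqrt(6), <v, e_2> = -10/sqrt(210), <v, e_3> = 145/sqrt(14035).
Square and sum: Σ |<v, e_j>|^2 = 1059/401.
Compute ||v||^2 = v·v = 3.
Deficit = 3 − 1059/401 = 144/401 ≥ 0, confirming Bessel's inequality. (The deficit equals ||v − Σ <v,e_j> e_j||^2, the squared distance from v to span{e_j}.)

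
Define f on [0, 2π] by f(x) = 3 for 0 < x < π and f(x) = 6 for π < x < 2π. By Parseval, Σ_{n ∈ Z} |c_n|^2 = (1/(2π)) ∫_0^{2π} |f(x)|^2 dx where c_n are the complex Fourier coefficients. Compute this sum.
Σ |c_n|^2 = 45/2

Parseval equates the L^2 energy of f (normalised by 1/(2π)) with the ℓ^2 sum of its Fourier coefficients: (1/(2π)) ∫_0^{2π} |f|^2 = Σ |c_n|^2.
Compute the left side: (1/(2π)) [∫_0^π 3^2 dx + ∫_π^{2π} 6^2 dx] = (1/(2π)) · (9π + 36π) = (9 + 36)/2 = 45/2.
So Σ_{n ∈ Z} |c_n|^2 = 45/2.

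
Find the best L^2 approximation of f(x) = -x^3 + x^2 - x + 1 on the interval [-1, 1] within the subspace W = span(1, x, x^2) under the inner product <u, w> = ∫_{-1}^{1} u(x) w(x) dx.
g(x) = x^2 - 8*x/5 + 1

The best approximation g ∈ W is the orthogonal projection of f onto W. Writing g = a_0 + a_1 x + a_2 x^2, the coefficients solve the normal equations G · a = b where
  G_{ij} = <φ_i, φ_j> and b_i = <f, φ_i>, with φ_0 = 1, φ_1 = x, φ_2 = x^2.
G =
  [2, 0, 2/3]
  [0, 2/3, 0]
  [2/3, 0, 2/5],
b = (8/3, -16/15, 16/15).
Solving gives a_0 = 1, a_1 = -8/5, a_2 = 1, so
  g(x) = x^2 - 8*x/5 + 1.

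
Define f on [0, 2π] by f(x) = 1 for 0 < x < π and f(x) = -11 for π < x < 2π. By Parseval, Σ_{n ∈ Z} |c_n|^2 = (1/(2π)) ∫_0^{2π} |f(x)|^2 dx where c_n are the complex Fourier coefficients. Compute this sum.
Σ |c_n|^2 = 61

Parseval equates the L^2 energy of f (normalised by 1/(2π)) with the ℓ^2 sum of its Fourier coefficients: (1/(2π)) ∫_0^{2π} |f|^2 = Σ |c_n|^2.
Compute the left side: (1/(2π)) [∫_0^π 1^2 dx + ∫_π^{2π} (-11)^2 dx] = (1/(2π)) · (1π + 121π) = (1 + 121)/2 = 61.
So Σ_{n ∈ Z} |c_n|^2 = 61.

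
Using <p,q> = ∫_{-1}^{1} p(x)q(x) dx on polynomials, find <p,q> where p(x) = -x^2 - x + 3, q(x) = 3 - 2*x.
<p,q> = 52/3

Expand the product: p(x)·q(x) = 2*x^3 - x^2 - 9*x + 9.
∫_{-1}^{1} of each monomial x^k gives [2/(k+1) if k even, 0 if k odd]. Integrating term-by-term (or equivalently evaluating the antiderivative F(x) = x^4/2 - x^3/3 - 9*x^2/2 + 9*x at the endpoints):
  F(1) − F(−1) = 14/3 − (-38/3) = 52/3.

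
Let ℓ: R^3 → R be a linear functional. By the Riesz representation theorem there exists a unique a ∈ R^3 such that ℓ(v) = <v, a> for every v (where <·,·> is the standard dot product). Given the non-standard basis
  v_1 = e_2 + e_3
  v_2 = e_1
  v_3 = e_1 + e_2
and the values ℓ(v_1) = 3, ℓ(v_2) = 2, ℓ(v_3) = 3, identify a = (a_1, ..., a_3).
a = (2, 1, 2)

Write a = (a_1, ..., a_3) in the standard basis. For each basis vector v_i, ℓ(v_i) = <v_i, a> is a linear equation in the a_j's. Collect the n equations into a matrix system V a = ℓ, where row i of V is v_i (expressed in the standard basis). Since V is invertible (lower-triangular with 1s on the diagonal, up to permutation), solve by back-substitution:
  V =
[[0, 1, 1],
 [1, 0, 0],
 [1, 1, 0]]
  V a = (3, 2, 3)
Solving gives a = (2, 1, 2).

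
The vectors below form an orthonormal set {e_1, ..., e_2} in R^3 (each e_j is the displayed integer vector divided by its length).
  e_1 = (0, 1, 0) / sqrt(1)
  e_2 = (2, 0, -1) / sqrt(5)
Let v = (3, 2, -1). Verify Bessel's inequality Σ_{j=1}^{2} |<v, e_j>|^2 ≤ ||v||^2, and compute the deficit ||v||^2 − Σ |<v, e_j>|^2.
Σ |<v, e_j>|^2 = 69/5; ||v||^2 = 14; deficit = 1/5

Write each e_j = u_j / sqrt(<u_j, u_j>) where u_j is the displayed integer vector. Then <v, e_j> = <v, u_j> / sqrt(<u_j, u_j>), so |<v, e_j>|^2 = <v, u_j>^2 / <u_j, u_j>.
Coefficients: <v, e_1> = 2/sqrt(1), <v, e_2> = 7/sqrt(5).
Square and sum: Σ |<v, e_j>|^2 = 69/5.
Compute ||v||^2 = v·v = 14.
Deficit = 14 − 69/5 = 1/5 ≥ 0, confirming Bessel's inequality. (The deficit equals ||v − Σ <v,e_j> e_j||^2, the squared distance from v to span{e_j}.)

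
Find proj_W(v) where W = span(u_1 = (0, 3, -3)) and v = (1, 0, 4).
proj_W(v) = (0, -2, 2)

Set up U = [u_1 | ... | u_1] ∈ R^(3×1). The projector onto W = col(U) is P = U (U^T U)^(-1) U^T.
Compute U^T U =
  [18],
and U^T v = (-12).
Solve U^T U · c = U^T v for the coefficients: c = (-2/3). The projection is proj_W(v) = U c.
Check: (v - proj_W(v)) · u_1 = 0  (should be 0).
Result: proj_W(v) = (0, -2, 2).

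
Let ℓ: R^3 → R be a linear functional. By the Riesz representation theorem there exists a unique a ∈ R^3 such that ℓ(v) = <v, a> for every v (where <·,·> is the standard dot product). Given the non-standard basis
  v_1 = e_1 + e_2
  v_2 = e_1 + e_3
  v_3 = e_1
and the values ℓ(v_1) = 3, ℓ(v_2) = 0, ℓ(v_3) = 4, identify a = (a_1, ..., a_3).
a = (4, -1, -4)

Write a = (a_1, ..., a_3) in the standard basis. For each basis vector v_i, ℓ(v_i) = <v_i, a> is a linear equation in the a_j's. Collect the n equations into a matrix system V a = ℓ, where row i of V is v_i (expressed in the standard basis). Since V is invertible (lower-triangular with 1s on the diagonal, up to permutation), solve by back-substitution:
  V =
[[1, 1, 0],
 [1, 0, 1],
 [1, 0, 0]]
  V a = (3, 0, 4)
Solving gives a = (4, -1, -4).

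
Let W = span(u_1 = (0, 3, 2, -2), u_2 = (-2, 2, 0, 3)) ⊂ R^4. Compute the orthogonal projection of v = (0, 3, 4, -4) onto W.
proj_W(v) = (12/17, 63/17, 50/17, -4)

Set up U = [u_1 | ... | u_2] ∈ R^(4×2). The projector onto W = col(U) is P = U (U^T U)^(-1) U^T.
Compute U^T U =
  [17, 0]
  [0, 17],
and U^T v = (25, -6).
Solve U^T U · c = U^T v for the coefficients: c = (25/17, -6/17). The projection is proj_W(v) = U c.
Check: (v - proj_W(v)) · u_1 = 0  (should be 0).
Check: (v - proj_W(v)) · u_2 = 0  (should be 0).
Result: proj_W(v) = (12/17, 63/17, 50/17, -4).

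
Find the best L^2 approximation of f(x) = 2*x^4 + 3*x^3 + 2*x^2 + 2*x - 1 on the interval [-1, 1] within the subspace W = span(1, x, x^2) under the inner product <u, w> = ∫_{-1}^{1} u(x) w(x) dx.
g(x) = 26*x^2/7 + 19*x/5 - 41/35

The best approximation g ∈ W is the orthogonal projection of f onto W. Writing g = a_0 + a_1 x + a_2 x^2, the coefficients solve the normal equations G · a = b where
  G_{ij} = <φ_i, φ_j> and b_i = <f, φ_i>, with φ_0 = 1, φ_1 = x, φ_2 = x^2.
G =
  [2, 0, 2/3]
  [0, 2/3, 0]
  [2/3, 0, 2/5],
b = (2/15, 38/15, 74/105).
Solving gives a_0 = -41/35, a_1 = 19/5, a_2 = 26/7, so
  g(x) = 26*x^2/7 + 19*x/5 - 41/35.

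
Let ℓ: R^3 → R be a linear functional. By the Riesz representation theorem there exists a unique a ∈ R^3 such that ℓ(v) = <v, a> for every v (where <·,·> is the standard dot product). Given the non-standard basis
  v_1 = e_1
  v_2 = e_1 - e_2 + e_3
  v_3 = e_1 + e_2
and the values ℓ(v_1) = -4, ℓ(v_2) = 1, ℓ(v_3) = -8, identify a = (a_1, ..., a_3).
a = (-4, -4, 1)

Write a = (a_1, ..., a_3) in the standard basis. For each basis vector v_i, ℓ(v_i) = <v_i, a> is a linear equation in the a_j's. Collect the n equations into a matrix system V a = ℓ, where row i of V is v_i (expressed in the standard basis). Since V is invertible (lower-triangular with 1s on the diagonal, up to permutation), solve by back-substitution:
  V =
[[1, 0, 0],
 [1, -1, 1],
 [1, 1, 0]]
  V a = (-4, 1, -8)
Solving gives a = (-4, -4, 1).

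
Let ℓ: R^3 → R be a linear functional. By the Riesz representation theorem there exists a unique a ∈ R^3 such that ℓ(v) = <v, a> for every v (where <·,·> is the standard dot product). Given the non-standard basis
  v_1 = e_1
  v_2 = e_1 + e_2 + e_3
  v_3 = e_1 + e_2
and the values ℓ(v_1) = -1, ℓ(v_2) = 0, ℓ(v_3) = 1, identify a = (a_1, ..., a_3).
a = (-1, 2, -1)

Write a = (a_1, ..., a_3) in the standard basis. For each basis vector v_i, ℓ(v_i) = <v_i, a> is a linear equation in the a_j's. Collect the n equations into a matrix system V a = ℓ, where row i of V is v_i (expressed in the standard basis). Since V is invertible (lower-triangular with 1s on the diagonal, up to permutation), solve by back-substitution:
  V =
[[1, 0, 0],
 [1, 1, 1],
 [1, 1, 0]]
  V a = (-1, 0, 1)
Solving gives a = (-1, 2, -1).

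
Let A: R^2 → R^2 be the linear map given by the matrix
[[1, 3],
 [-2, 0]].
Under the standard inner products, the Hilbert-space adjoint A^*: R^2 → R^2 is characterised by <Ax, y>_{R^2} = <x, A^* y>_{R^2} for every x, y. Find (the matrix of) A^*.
A^* = A^T =
[[1, -2],
 [3, 0]]

For real matrices with standard dot products, the defining identity <Ax, y> = <x, A^* y> gives (Ax)^T y = x^T (A^*) y, i.e. x^T A^T y = x^T (A^*) y. Since this holds for all x, y, we must have A^* = A^T. Therefore
A^* =
[[1, -2],
 [3, 0]].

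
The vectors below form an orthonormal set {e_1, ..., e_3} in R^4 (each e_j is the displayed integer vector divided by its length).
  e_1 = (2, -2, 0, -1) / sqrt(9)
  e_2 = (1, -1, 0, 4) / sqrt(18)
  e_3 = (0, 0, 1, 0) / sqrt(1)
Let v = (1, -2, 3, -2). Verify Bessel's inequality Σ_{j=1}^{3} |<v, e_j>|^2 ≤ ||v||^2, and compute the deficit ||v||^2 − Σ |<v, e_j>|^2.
Σ |<v, e_j>|^2 = 35/2; ||v||^2 = 18; deficit = 1/2

Write each e_j = u_j / sqrt(<u_j, u_j>) where u_j is the displayed integer vector. Then <v, e_j> = <v, u_j> / sqrt(<u_j, u_j>), so |<v, e_j>|^2 = <v, u_j>^2 / <u_j, u_j>.
Coefficients: <v, e_1> = 8/sqrt(9), <v, e_2> = -5/sqrt(18), <v, e_3> = 3/sqrt(1).
Square and sum: Σ |<v, e_j>|^2 = 35/2.
Compute ||v||^2 = v·v = 18.
Deficit = 18 − 35/2 = 1/2 ≥ 0, confirming Bessel's inequality. (The deficit equals ||v − Σ <v,e_j> e_j||^2, the squared distance from v to span{e_j}.)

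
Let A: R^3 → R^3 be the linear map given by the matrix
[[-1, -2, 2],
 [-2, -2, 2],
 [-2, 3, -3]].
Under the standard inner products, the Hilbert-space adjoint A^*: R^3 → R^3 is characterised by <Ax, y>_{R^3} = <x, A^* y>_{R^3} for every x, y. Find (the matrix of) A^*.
A^* = A^T =
[[-1, -2, -2],
 [-2, -2, 3],
 [2, 2, -3]]

For real matrices with standard dot products, the defining identity <Ax, y> = <x, A^* y> gives (Ax)^T y = x^T (A^*) y, i.e. x^T A^T y = x^T (A^*) y. Since this holds for all x, y, we must have A^* = A^T. Therefore
A^* =
[[-1, -2, -2],
 [-2, -2, 3],
 [2, 2, -3]].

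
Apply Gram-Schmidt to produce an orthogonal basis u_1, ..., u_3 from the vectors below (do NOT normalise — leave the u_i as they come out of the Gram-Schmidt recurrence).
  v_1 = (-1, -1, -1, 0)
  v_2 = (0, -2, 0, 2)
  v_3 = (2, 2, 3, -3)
Orthogonal basis:
  u_1 = (-1, -1, -1, 0)
  u_2 = (2/3, -4/3, 2/3, 2)
  u_3 = (1/5, -7/5, 6/5, -7/5)

Apply the Gram-Schmidt recurrence
  u_1 = v_1
  u_i = v_i − Σ_{j<i} ((v_i · u_j) / (u_j · u_j)) · u_j.

Step by step this gives:
  u_1 = (-1, -1, -1, 0)
  u_2 = (2/3, -4/3, 2/3, 2)
  u_3 = (1/5, -7/5, 6/5, -7/5)

Orthogonality check:
  u_2 · u_1 = 0 (should be 0)
  u_3 · u_1 = 0 (should be 0)
  u_3 · u_2 = 0 (should be 0)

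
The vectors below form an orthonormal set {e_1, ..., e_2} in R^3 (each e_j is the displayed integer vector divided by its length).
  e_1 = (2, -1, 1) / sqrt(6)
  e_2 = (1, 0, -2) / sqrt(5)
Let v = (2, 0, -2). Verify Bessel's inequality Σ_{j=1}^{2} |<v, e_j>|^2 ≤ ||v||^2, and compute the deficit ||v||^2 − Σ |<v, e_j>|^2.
Σ |<v, e_j>|^2 = 118/15; ||v||^2 = 8; deficit = 2/15

Write each e_j = u_j / sqrt(<u_j, u_j>) where u_j is the displayed integer vector. Then <v, e_j> = <v, u_j> / sqrt(<u_j, u_j>), so |<v, e_j>|^2 = <v, u_j>^2 / <u_j, u_j>.
Coefficients: <v, e_1> = 2/sqrt(6), <v, e_2> = 6/sqrt(5).
Square and sum: Σ |<v, e_j>|^2 = 118/15.
Compute ||v||^2 = v·v = 8.
Deficit = 8 − 118/15 = 2/15 ≥ 0, confirming Bessel's inequality. (The deficit equals ||v − Σ <v,e_j> e_j||^2, the squared distance from v to span{e_j}.)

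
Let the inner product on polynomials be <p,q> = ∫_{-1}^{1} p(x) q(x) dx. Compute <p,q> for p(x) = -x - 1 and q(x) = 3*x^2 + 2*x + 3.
<p,q> = -28/3

Expand the product: p(x)·q(x) = -3*x^3 - 5*x^2 - 5*x - 3.
∫_{-1}^{1} of each monomial x^k gives [2/(k+1) if k even, 0 if k odd]. Integrating term-by-term (or equivalently evaluating the antiderivative F(x) = -3*x^4/4 - 5*x^3/3 - 5*x^2/2 - 3*x at the endpoints):
  F(1) − F(−1) = -95/12 − (17/12) = -28/3.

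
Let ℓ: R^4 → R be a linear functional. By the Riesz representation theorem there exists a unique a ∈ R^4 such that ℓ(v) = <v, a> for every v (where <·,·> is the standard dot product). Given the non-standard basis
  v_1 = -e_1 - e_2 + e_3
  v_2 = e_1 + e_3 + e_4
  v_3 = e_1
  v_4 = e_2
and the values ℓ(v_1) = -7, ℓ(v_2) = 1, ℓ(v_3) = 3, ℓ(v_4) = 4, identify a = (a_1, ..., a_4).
a = (3, 4, 0, -2)

Write a = (a_1, ..., a_4) in the standard basis. For each basis vector v_i, ℓ(v_i) = <v_i, a> is a linear equation in the a_j's. Collect the n equations into a matrix system V a = ℓ, where row i of V is v_i (expressed in the standard basis). Since V is invertible (lower-triangular with 1s on the diagonal, up to permutation), solve by back-substitution:
  V =
[[-1, -1, 1, 0],
 [1, 0, 1, 1],
 [1, 0, 0, 0],
 [0, 1, 0, 0]]
  V a = (-7, 1, 3, 4)
Solving gives a = (3, 4, 0, -2).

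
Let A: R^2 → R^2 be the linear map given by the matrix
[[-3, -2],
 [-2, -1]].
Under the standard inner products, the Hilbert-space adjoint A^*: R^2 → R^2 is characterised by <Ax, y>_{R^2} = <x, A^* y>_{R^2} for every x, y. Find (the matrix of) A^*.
A^* = A^T =
[[-3, -2],
 [-2, -1]]

For real matrices with standard dot products, the defining identity <Ax, y> = <x, A^* y> gives (Ax)^T y = x^T (A^*) y, i.e. x^T A^T y = x^T (A^*) y. Since this holds for all x, y, we must have A^* = A^T. Therefore
A^* =
[[-3, -2],
 [-2, -1]].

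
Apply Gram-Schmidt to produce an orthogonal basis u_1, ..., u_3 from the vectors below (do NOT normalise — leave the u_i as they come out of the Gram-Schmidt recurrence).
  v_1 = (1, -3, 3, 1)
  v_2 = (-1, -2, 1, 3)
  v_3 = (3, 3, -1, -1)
Orthogonal basis:
  u_1 = (1, -3, 3, 1)
  u_2 = (-31/20, -7/20, -13/20, 49/20)
  u_3 = (394/179, 216/179, -8/179, 278/179)

Apply the Gram-Schmidt recurrence
  u_1 = v_1
  u_i = v_i − Σ_{j<i} ((v_i · u_j) / (u_j · u_j)) · u_j.

Step by step this gives:
  u_1 = (1, -3, 3, 1)
  u_2 = (-31/20, -7/20, -13/20, 49/20)
  u_3 = (394/179, 216/179, -8/179, 278/179)

Orthogonality check:
  u_2 · u_1 = 0 (should be 0)
  u_3 · u_1 = 0 (should be 0)
  u_3 · u_2 = 0 (should be 0)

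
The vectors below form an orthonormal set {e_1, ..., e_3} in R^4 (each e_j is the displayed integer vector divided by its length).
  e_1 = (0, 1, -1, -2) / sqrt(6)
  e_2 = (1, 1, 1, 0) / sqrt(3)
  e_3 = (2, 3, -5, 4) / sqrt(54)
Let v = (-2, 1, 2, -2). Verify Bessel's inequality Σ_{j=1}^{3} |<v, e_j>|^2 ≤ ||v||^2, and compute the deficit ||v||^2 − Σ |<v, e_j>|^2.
Σ |<v, e_j>|^2 = 230/27; ||v||^2 = 13; deficit = 121/27

Write each e_j = u_j / sqrt(<u_j, u_j>) where u_j is the displayed integer vector. Then <v, e_j> = <v, u_j> / sqrt(<u_j, u_j>), so |<v, e_j>|^2 = <v, u_j>^2 / <u_j, u_j>.
Coefficients: <v, e_1> = 3/sqrt(6), <v, e_2> = 1/sqrt(3), <v, e_3> = -19/sqrt(54).
Square and sum: Σ |<v, e_j>|^2 = 230/27.
Compute ||v||^2 = v·v = 13.
Deficit = 13 − 230/27 = 121/27 ≥ 0, confirming Bessel's inequality. (The deficit equals ||v − Σ <v,e_j> e_j||^2, the squared distance from v to span{e_j}.)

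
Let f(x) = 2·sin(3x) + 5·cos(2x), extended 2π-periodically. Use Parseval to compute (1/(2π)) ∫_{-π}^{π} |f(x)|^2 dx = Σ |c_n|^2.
Σ |c_n|^2 = 29/2

Expand |f|^2 and use orthogonality of {sin(nx), cos(mx)} on [-π, π]:
  ∫_{-π}^{π} sin(nx)^2 dx = π, ∫ cos(mx)^2 dx = π, and cross terms integrate to 0.
So ∫_{-π}^{π} f(x)^2 dx = 2^2 · π + 5^2 · π = (4 + 25)π.
Divide by 2π: (4 + 25)/2 = 29/2.
By Parseval, this equals Σ |c_n|^2.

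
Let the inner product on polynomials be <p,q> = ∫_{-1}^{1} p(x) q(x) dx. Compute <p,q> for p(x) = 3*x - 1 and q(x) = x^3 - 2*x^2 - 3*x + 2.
<p,q> = -112/15

Expand the product: p(x)·q(x) = 3*x^4 - 7*x^3 - 7*x^2 + 9*x - 2.
∫_{-1}^{1} of each monomial x^k gives [2/(k+1) if k even, 0 if k odd]. Integrating term-by-term (or equivalently evaluating the antiderivative F(x) = 3*x^5/5 - 7*x^4/4 - 7*x^3/3 + 9*x^2/2 - 2*x at the endpoints):
  F(1) − F(−1) = -59/60 − (389/60) = -112/15.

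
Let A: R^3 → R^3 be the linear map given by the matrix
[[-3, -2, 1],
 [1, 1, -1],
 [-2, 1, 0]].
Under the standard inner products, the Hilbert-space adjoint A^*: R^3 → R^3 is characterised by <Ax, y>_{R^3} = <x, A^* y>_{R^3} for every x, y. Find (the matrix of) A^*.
A^* = A^T =
[[-3, 1, -2],
 [-2, 1, 1],
 [1, -1, 0]]

For real matrices with standard dot products, the defining identity <Ax, y> = <x, A^* y> gives (Ax)^T y = x^T (A^*) y, i.e. x^T A^T y = x^T (A^*) y. Since this holds for all x, y, we must have A^* = A^T. Therefore
A^* =
[[-3, 1, -2],
 [-2, 1, 1],
 [1, -1, 0]].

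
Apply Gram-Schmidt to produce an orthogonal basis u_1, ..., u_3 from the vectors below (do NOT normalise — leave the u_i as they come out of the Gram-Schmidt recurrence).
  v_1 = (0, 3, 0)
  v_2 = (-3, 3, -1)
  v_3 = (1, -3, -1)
Orthogonal basis:
  u_1 = (0, 3, 0)
  u_2 = (-3, 0, -1)
  u_3 = (2/5, 0, -6/5)

Apply the Gram-Schmidt recurrence
  u_1 = v_1
  u_i = v_i − Σ_{j<i} ((v_i · u_j) / (u_j · u_j)) · u_j.

Step by step this gives:
  u_1 = (0, 3, 0)
  u_2 = (-3, 0, -1)
  u_3 = (2/5, 0, -6/5)

Orthogonality check:
  u_2 · u_1 = 0 (should be 0)
  u_3 · u_1 = 0 (should be 0)
  u_3 · u_2 = 0 (should be 0)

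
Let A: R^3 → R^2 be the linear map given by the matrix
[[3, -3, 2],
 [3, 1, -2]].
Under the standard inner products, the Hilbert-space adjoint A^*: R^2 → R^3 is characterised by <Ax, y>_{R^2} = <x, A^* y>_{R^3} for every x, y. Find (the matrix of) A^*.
A^* = A^T =
[[3, 3],
 [-3, 1],
 [2, -2]]

For real matrices with standard dot products, the defining identity <Ax, y> = <x, A^* y> gives (Ax)^T y = x^T (A^*) y, i.e. x^T A^T y = x^T (A^*) y. Since this holds for all x, y, we must have A^* = A^T. Therefore
A^* =
[[3, 3],
 [-3, 1],
 [2, -2]].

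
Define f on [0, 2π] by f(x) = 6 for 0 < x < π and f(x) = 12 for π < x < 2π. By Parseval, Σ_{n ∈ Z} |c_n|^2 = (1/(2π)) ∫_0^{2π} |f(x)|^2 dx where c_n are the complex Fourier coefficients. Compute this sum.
Σ |c_n|^2 = 90

Parseval equates the L^2 energy of f (normalised by 1/(2π)) with the ℓ^2 sum of its Fourier coefficients: (1/(2π)) ∫_0^{2π} |f|^2 = Σ |c_n|^2.
Compute the left side: (1/(2π)) [∫_0^π 6^2 dx + ∫_π^{2π} 12^2 dx] = (1/(2π)) · (36π + 144π) = (36 + 144)/2 = 90.
So Σ_{n ∈ Z} |c_n|^2 = 90.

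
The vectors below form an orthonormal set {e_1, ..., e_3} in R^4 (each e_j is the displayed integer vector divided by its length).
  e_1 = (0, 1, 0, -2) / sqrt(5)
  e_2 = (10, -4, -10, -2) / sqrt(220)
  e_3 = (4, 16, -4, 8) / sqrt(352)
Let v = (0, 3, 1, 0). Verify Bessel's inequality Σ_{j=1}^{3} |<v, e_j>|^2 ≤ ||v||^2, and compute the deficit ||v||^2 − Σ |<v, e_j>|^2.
Σ |<v, e_j>|^2 = 19/2; ||v||^2 = 10; deficit = 1/2

Write each e_j = u_j / sqrt(<u_j, u_j>) where u_j is the displayed integer vector. Then <v, e_j> = <v, u_j> / sqrt(<u_j, u_j>), so |<v, e_j>|^2 = <v, u_j>^2 / <u_j, u_j>.
Coefficients: <v, e_1> = 3/sqrt(5), <v, e_2> = -22/sqrt(220), <v, e_3> = 44/sqrt(352).
Square and sum: Σ |<v, e_j>|^2 = 19/2.
Compute ||v||^2 = v·v = 10.
Deficit = 10 − 19/2 = 1/2 ≥ 0, confirming Bessel's inequality. (The deficit equals ||v − Σ <v,e_j> e_j||^2, the squared distance from v to span{e_j}.)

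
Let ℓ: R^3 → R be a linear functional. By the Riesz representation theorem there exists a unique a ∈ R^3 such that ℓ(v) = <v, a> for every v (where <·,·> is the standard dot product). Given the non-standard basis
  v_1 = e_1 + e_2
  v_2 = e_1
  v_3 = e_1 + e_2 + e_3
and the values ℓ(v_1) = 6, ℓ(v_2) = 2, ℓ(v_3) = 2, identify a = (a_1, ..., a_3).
a = (2, 4, -4)

Write a = (a_1, ..., a_3) in the standard basis. For each basis vector v_i, ℓ(v_i) = <v_i, a> is a linear equation in the a_j's. Collect the n equations into a matrix system V a = ℓ, where row i of V is v_i (expressed in the standard basis). Since V is invertible (lower-triangular with 1s on the diagonal, up to permutation), solve by back-substitution:
  V =
[[1, 1, 0],
 [1, 0, 0],
 [1, 1, 1]]
  V a = (6, 2, 2)
Solving gives a = (2, 4, -4).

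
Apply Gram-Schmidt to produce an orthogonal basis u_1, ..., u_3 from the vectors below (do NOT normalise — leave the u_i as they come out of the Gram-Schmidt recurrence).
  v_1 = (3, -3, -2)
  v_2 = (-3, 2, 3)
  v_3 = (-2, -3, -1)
Orthogonal basis:
  u_1 = (3, -3, -2)
  u_2 = (-3/22, -19/22, 12/11)
  u_3 = (-110/43, -66/43, -66/43)

Apply the Gram-Schmidt recurrence
  u_1 = v_1
  u_i = v_i − Σ_{j<i} ((v_i · u_j) / (u_j · u_j)) · u_j.

Step by step this gives:
  u_1 = (3, -3, -2)
  u_2 = (-3/22, -19/22, 12/11)
  u_3 = (-110/43, -66/43, -66/43)

Orthogonality check:
  u_2 · u_1 = 0 (should be 0)
  u_3 · u_1 = 0 (should be 0)
  u_3 · u_2 = 0 (should be 0)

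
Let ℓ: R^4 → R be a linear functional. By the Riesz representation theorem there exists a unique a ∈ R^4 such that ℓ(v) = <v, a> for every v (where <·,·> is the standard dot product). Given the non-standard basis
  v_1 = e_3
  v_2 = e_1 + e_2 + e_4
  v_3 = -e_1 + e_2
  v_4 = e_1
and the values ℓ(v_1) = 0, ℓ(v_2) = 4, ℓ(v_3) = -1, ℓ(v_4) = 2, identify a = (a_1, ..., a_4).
a = (2, 1, 0, 1)

Write a = (a_1, ..., a_4) in the standard basis. For each basis vector v_i, ℓ(v_i) = <v_i, a> is a linear equation in the a_j's. Collect the n equations into a matrix system V a = ℓ, where row i of V is v_i (expressed in the standard basis). Since V is invertible (lower-triangular with 1s on the diagonal, up to permutation), solve by back-substitution:
  V =
[[0, 0, 1, 0],
 [1, 1, 0, 1],
 [-1, 1, 0, 0],
 [1, 0, 0, 0]]
  V a = (0, 4, -1, 2)
Solving gives a = (2, 1, 0, 1).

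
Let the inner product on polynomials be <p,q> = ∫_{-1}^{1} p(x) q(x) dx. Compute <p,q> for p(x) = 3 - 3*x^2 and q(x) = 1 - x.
<p,q> = 4

Expand the product: p(x)·q(x) = 3*x^3 - 3*x^2 - 3*x + 3.
∫_{-1}^{1} of each monomial x^k gives [2/(k+1) if k even, 0 if k odd]. Integrating term-by-term (or equivalently evaluating the antiderivative F(x) = 3*x^4/4 - x^3 - 3*x^2/2 + 3*x at the endpoints):
  F(1) − F(−1) = 5/4 − (-11/4) = 4.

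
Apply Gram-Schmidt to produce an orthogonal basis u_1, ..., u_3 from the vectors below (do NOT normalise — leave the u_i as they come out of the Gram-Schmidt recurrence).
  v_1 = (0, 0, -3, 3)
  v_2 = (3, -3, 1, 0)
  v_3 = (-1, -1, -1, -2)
Orthogonal basis:
  u_1 = (0, 0, -3, 3)
  u_2 = (3, -3, 1/2, 1/2)
  u_3 = (-28/37, -46/37, -54/37, -54/37)

Apply the Gram-Schmidt recurrence
  u_1 = v_1
  u_i = v_i − Σ_{j<i} ((v_i · u_j) / (u_j · u_j)) · u_j.

Step by step this gives:
  u_1 = (0, 0, -3, 3)
  u_2 = (3, -3, 1/2, 1/2)
  u_3 = (-28/37, -46/37, -54/37, -54/37)

Orthogonality check:
  u_2 · u_1 = 0 (should be 0)
  u_3 · u_1 = 0 (should be 0)
  u_3 · u_2 = 0 (should be 0)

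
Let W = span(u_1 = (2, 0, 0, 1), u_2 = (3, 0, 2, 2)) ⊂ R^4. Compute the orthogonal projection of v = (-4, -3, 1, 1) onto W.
proj_W(v) = (-62/21, 0, 32/21, -23/21)

Set up U = [u_1 | ... | u_2] ∈ R^(4×2). The projector onto W = col(U) is P = U (U^T U)^(-1) U^T.
Compute U^T U =
  [5, 8]
  [8, 17],
and U^T v = (-7, -8).
Solve U^T U · c = U^T v for the coefficients: c = (-55/21, 16/21). The projection is proj_W(v) = U c.
Check: (v - proj_W(v)) · u_1 = 0  (should be 0).
Check: (v - proj_W(v)) · u_2 = 0  (should be 0).
Result: proj_W(v) = (-62/21, 0, 32/21, -23/21).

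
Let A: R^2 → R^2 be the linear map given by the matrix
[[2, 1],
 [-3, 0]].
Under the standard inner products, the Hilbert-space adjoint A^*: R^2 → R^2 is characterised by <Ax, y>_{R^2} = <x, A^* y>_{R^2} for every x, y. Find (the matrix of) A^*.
A^* = A^T =
[[2, -3],
 [1, 0]]

For real matrices with standard dot products, the defining identity <Ax, y> = <x, A^* y> gives (Ax)^T y = x^T (A^*) y, i.e. x^T A^T y = x^T (A^*) y. Since this holds for all x, y, we must have A^* = A^T. Therefore
A^* =
[[2, -3],
 [1, 0]].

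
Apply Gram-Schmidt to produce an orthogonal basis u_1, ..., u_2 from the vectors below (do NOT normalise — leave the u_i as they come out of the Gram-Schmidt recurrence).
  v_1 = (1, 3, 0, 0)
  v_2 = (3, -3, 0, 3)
Orthogonal basis:
  u_1 = (1, 3, 0, 0)
  u_2 = (18/5, -6/5, 0, 3)

Apply the Gram-Schmidt recurrence
  u_1 = v_1
  u_i = v_i − Σ_{j<i} ((v_i · u_j) / (u_j · u_j)) · u_j.

Step by step this gives:
  u_1 = (1, 3, 0, 0)
  u_2 = (18/5, -6/5, 0, 3)

Orthogonality check:
  u_2 · u_1 = 0 (should be 0)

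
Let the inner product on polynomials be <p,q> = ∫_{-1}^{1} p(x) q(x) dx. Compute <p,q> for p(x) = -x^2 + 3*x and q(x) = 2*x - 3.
<p,q> = 6

Expand the product: p(x)·q(x) = -2*x^3 + 9*x^2 - 9*x.
∫_{-1}^{1} of each monomial x^k gives [2/(k+1) if k even, 0 if k odd]. Integrating term-by-term (or equivalently evaluating the antiderivative F(x) = -x^4/2 + 3*x^3 - 9*x^2/2 at the endpoints):
  F(1) − F(−1) = -2 − (-8) = 6.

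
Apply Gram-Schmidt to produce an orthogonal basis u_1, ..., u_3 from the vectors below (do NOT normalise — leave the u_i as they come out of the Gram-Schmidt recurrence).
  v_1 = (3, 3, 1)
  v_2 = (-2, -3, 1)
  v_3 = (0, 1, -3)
Orthogonal basis:
  u_1 = (3, 3, 1)
  u_2 = (4/19, -15/19, 33/19)
  u_3 = (12/35, -2/7, -6/35)

Apply the Gram-Schmidt recurrence
  u_1 = v_1
  u_i = v_i − Σ_{j<i} ((v_i · u_j) / (u_j · u_j)) · u_j.

Step by step this gives:
  u_1 = (3, 3, 1)
  u_2 = (4/19, -15/19, 33/19)
  u_3 = (12/35, -2/7, -6/35)

Orthogonality check:
  u_2 · u_1 = 0 (should be 0)
  u_3 · u_1 = 0 (should be 0)
  u_3 · u_2 = 0 (should be 0)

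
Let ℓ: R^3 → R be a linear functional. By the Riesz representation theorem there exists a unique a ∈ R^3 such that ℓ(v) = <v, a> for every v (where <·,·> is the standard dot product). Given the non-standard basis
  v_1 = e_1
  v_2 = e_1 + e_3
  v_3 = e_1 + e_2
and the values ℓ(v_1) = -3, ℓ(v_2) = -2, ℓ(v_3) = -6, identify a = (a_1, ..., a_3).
a = (-3, -3, 1)

Write a = (a_1, ..., a_3) in the standard basis. For each basis vector v_i, ℓ(v_i) = <v_i, a> is a linear equation in the a_j's. Collect the n equations into a matrix system V a = ℓ, where row i of V is v_i (expressed in the standard basis). Since V is invertible (lower-triangular with 1s on the diagonal, up to permutation), solve by back-substitution:
  V =
[[1, 0, 0],
 [1, 0, 1],
 [1, 1, 0]]
  V a = (-3, -2, -6)
Solving gives a = (-3, -3, 1).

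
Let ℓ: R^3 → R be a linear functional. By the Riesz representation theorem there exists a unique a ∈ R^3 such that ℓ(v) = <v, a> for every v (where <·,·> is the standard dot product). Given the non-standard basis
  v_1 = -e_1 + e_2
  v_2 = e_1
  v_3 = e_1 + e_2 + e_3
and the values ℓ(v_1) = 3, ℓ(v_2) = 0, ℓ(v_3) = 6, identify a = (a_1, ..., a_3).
a = (0, 3, 3)

Write a = (a_1, ..., a_3) in the standard basis. For each basis vector v_i, ℓ(v_i) = <v_i, a> is a linear equation in the a_j's. Collect the n equations into a matrix system V a = ℓ, where row i of V is v_i (expressed in the standard basis). Since V is invertible (lower-triangular with 1s on the diagonal, up to permutation), solve by back-substitution:
  V =
[[-1, 1, 0],
 [1, 0, 0],
 [1, 1, 1]]
  V a = (3, 0, 6)
Solving gives a = (0, 3, 3).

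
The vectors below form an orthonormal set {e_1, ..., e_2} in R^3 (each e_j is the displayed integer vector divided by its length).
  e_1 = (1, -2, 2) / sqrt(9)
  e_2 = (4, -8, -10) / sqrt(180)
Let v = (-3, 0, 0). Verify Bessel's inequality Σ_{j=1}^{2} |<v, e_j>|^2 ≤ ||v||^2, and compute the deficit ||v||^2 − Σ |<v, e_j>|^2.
Σ |<v, e_j>|^2 = 9/5; ||v||^2 = 9; deficit = 36/5

Write each e_j = u_j / sqrt(<u_j, u_j>) where u_j is the displayed integer vector. Then <v, e_j> = <v, u_j> / sqrt(<u_j, u_j>), so |<v, e_j>|^2 = <v, u_j>^2 / <u_j, u_j>.
Coefficients: <v, e_1> = -3/sqrt(9), <v, e_2> = -12/sqrt(180).
Square and sum: Σ |<v, e_j>|^2 = 9/5.
Compute ||v||^2 = v·v = 9.
Deficit = 9 − 9/5 = 36/5 ≥ 0, confirming Bessel's inequality. (The deficit equals ||v − Σ <v,e_j> e_j||^2, the squared distance from v to span{e_j}.)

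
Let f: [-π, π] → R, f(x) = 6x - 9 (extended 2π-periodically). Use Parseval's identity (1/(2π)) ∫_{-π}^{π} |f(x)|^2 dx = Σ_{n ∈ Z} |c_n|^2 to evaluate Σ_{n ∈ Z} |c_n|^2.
Σ |c_n|^2 = 12π^2 + 81

Expand and integrate term by term over [-π, π]:
  ∫ (6x)^2 dx = 36·(2π^3/3); ∫ 2·6·(-9)·x dx = 0 (odd integrand); ∫ (-9)^2 dx = 81·2π.
So (1/(2π)) ∫_{-π}^{π} (6x - 9)^2 dx = 36π^2/3 + 81 = 12π^2 + 81.
Parseval ⇒ Σ |c_n|^2 = 12π^2 + 81.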